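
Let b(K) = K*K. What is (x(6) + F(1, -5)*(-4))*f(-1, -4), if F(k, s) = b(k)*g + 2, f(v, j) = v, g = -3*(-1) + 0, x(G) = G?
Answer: 14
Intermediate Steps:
g = 3 (g = 3 + 0 = 3)
b(K) = K²
F(k, s) = 2 + 3*k² (F(k, s) = k²*3 + 2 = 3*k² + 2 = 2 + 3*k²)
(x(6) + F(1, -5)*(-4))*f(-1, -4) = (6 + (2 + 3*1²)*(-4))*(-1) = (6 + (2 + 3*1)*(-4))*(-1) = (6 + (2 + 3)*(-4))*(-1) = (6 + 5*(-4))*(-1) = (6 - 20)*(-1) = -14*(-1) = 14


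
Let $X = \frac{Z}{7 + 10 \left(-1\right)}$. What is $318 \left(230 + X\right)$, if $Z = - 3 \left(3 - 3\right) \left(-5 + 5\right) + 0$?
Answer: $73140$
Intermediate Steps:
$Z = 0$ ($Z = - 3 \cdot 0 \cdot 0 + 0 = \left(-3\right) 0 + 0 = 0 + 0 = 0$)
$X = 0$ ($X = \frac{0}{7 + 10 \left(-1\right)} = \frac{0}{7 - 10} = \frac{0}{-3} = 0 \left(- \frac{1}{3}\right) = 0$)
$318 \left(230 + X\right) = 318 \left(230 + 0\right) = 318 \cdot 230 = 73140$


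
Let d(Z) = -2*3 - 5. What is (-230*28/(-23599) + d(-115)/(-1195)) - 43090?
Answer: -1215164732061/28200805 ≈ -43090.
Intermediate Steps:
d(Z) = -11 (d(Z) = -6 - 5 = -11)
(-230*28/(-23599) + d(-115)/(-1195)) - 43090 = (-230*28/(-23599) - 11/(-1195)) - 43090 = (-6440*(-1/23599) - 11*(-1/1195)) - 43090 = (6440/23599 + 11/1195) - 43090 = 7955389/28200805 - 43090 = -1215164732061/28200805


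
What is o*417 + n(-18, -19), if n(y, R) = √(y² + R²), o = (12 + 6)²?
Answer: 135108 + √685 ≈ 1.3513e+5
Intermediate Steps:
o = 324 (o = 18² = 324)
n(y, R) = √(R² + y²)
o*417 + n(-18, -19) = 324*417 + √((-19)² + (-18)²) = 135108 + √(361 + 324) = 135108 + √685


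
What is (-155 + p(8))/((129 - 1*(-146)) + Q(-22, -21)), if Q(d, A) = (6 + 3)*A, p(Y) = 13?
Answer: -71/43 ≈ -1.6512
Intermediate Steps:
Q(d, A) = 9*A
(-155 + p(8))/((129 - 1*(-146)) + Q(-22, -21)) = (-155 + 13)/((129 - 1*(-146)) + 9*(-21)) = -142/((129 + 146) - 189) = -142/(275 - 189) = -142/86 = -142*1/86 = -71/43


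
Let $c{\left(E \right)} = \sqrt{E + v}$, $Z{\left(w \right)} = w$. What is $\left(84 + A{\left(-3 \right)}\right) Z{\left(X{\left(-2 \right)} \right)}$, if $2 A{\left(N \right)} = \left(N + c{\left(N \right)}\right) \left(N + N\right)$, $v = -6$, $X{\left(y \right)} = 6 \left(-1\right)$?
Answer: $-558 + 54 i \approx -558.0 + 54.0 i$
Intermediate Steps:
$X{\left(y \right)} = -6$
$c{\left(E \right)} = \sqrt{-6 + E}$ ($c{\left(E \right)} = \sqrt{E - 6} = \sqrt{-6 + E}$)
$A{\left(N \right)} = N \left(N + \sqrt{-6 + N}\right)$ ($A{\left(N \right)} = \frac{\left(N + \sqrt{-6 + N}\right) \left(N + N\right)}{2} = \frac{\left(N + \sqrt{-6 + N}\right) 2 N}{2} = \frac{2 N \left(N + \sqrt{-6 + N}\right)}{2} = N \left(N + \sqrt{-6 + N}\right)$)
$\left(84 + A{\left(-3 \right)}\right) Z{\left(X{\left(-2 \right)} \right)} = \left(84 - 3 \left(-3 + \sqrt{-6 - 3}\right)\right) \left(-6\right) = \left(84 - 3 \left(-3 + \sqrt{-9}\right)\right) \left(-6\right) = \left(84 - 3 \left(-3 + 3 i\right)\right) \left(-6\right) = \left(84 + \left(9 - 9 i\right)\right) \left(-6\right) = \left(93 - 9 i\right) \left(-6\right) = -558 + 54 i$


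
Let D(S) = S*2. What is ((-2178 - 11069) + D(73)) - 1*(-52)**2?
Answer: -15805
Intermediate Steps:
D(S) = 2*S
((-2178 - 11069) + D(73)) - 1*(-52)**2 = ((-2178 - 11069) + 2*73) - 1*(-52)**2 = (-13247 + 146) - 1*2704 = -13101 - 2704 = -15805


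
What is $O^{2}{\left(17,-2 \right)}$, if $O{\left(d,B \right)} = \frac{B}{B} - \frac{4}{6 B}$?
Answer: $\frac{16}{9} \approx 1.7778$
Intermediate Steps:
$O{\left(d,B \right)} = 1 - \frac{2}{3 B}$ ($O{\left(d,B \right)} = 1 - 4 \frac{1}{6 B} = 1 - \frac{2}{3 B}$)
$O^{2}{\left(17,-2 \right)} = \left(\frac{- \frac{2}{3} - 2}{-2}\right)^{2} = \left(\left(- \frac{1}{2}\right) \left(- \frac{8}{3}\right)\right)^{2} = \left(\frac{4}{3}\right)^{2} = \frac{16}{9}$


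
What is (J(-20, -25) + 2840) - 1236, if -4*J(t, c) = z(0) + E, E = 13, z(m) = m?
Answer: 6403/4 ≈ 1600.8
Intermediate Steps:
J(t, c) = -13/4 (J(t, c) = -(0 + 13)/4 = -¼*13 = -13/4)
(J(-20, -25) + 2840) - 1236 = (-13/4 + 2840) - 1236 = 11347/4 - 1236 = 6403/4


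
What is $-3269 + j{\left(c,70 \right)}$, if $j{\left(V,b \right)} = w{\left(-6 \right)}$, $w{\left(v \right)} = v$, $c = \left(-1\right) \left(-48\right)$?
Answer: $-3275$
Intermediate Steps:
$c = 48$
$j{\left(V,b \right)} = -6$
$-3269 + j{\left(c,70 \right)} = -3269 - 6 = -3275$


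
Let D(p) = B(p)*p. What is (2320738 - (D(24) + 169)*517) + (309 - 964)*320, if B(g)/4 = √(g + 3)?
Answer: 2023765 - 148896*√3 ≈ 1.7659e+6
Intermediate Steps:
B(g) = 4*√(3 + g) (B(g) = 4*√(g + 3) = 4*√(3 + g))
D(p) = 4*p*√(3 + p) (D(p) = (4*√(3 + p))*p = 4*p*√(3 + p))
(2320738 - (D(24) + 169)*517) + (309 - 964)*320 = (2320738 - (4*24*√(3 + 24) + 169)*517) + (309 - 964)*320 = (2320738 - (4*24*√27 + 169)*517) - 655*320 = (2320738 - (4*24*(3*√3) + 169)*517) - 209600 = (2320738 - (288*√3 + 169)*517) - 209600 = (2320738 - (169 + 288*√3)*517) - 209600 = (2320738 - (87373 + 148896*√3)) - 209600 = (2320738 + (-87373 - 148896*√3)) - 209600 = (2233365 - 148896*√3) - 209600 = 2023765 - 148896*√3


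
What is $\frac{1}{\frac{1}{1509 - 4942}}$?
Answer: $-3433$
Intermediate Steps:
$\frac{1}{\frac{1}{1509 - 4942}} = \frac{1}{\frac{1}{-3433}} = \frac{1}{- \frac{1}{3433}} = -3433$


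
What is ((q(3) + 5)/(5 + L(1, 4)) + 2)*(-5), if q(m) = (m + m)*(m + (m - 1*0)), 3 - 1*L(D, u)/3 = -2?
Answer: -81/4 ≈ -20.250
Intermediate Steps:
L(D, u) = 15 (L(D, u) = 9 - 3*(-2) = 9 + 6 = 15)
q(m) = 4*m**2 (q(m) = (2*m)*(m + (m + 0)) = (2*m)*(m + m) = (2*m)*(2*m) = 4*m**2)
((q(3) + 5)/(5 + L(1, 4)) + 2)*(-5) = ((4*3**2 + 5)/(5 + 15) + 2)*(-5) = ((4*9 + 5)/20 + 2)*(-5) = ((36 + 5)*(1/20) + 2)*(-5) = (41*(1/20) + 2)*(-5) = (41/20 + 2)*(-5) = (81/20)*(-5) = -81/4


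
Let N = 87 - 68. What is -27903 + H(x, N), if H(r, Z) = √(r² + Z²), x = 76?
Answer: -27903 + 19*√17 ≈ -27825.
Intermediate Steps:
N = 19
H(r, Z) = √(Z² + r²)
-27903 + H(x, N) = -27903 + √(19² + 76²) = -27903 + √(361 + 5776) = -27903 + √6137 = -27903 + 19*√17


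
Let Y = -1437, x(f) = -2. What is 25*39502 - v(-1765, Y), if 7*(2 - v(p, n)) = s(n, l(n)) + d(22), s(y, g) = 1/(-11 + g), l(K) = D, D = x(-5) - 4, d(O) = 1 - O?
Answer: 117517854/119 ≈ 9.8755e+5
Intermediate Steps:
D = -6 (D = -2 - 4 = -6)
l(K) = -6
v(p, n) = 596/119 (v(p, n) = 2 - (1/(-11 - 6) + (1 - 1*22))/7 = 2 - (1/(-17) + (1 - 22))/7 = 2 - (-1/17 - 21)/7 = 2 - 1/7*(-358/17) = 2 + 358/119 = 596/119)
25*39502 - v(-1765, Y) = 25*39502 - 1*596/119 = 987550 - 596/119 = 117517854/119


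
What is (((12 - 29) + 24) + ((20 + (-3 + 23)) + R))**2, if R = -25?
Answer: 484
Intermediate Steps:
(((12 - 29) + 24) + ((20 + (-3 + 23)) + R))**2 = (((12 - 29) + 24) + ((20 + (-3 + 23)) - 25))**2 = ((-17 + 24) + ((20 + 20) - 25))**2 = (7 + (40 - 25))**2 = (7 + 15)**2 = 22**2 = 484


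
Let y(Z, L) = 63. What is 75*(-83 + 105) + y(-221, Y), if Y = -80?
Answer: 1713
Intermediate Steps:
75*(-83 + 105) + y(-221, Y) = 75*(-83 + 105) + 63 = 75*22 + 63 = 1650 + 63 = 1713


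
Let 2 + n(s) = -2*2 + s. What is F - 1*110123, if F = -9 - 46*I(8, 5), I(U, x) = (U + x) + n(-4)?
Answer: -110270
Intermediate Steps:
n(s) = -6 + s (n(s) = -2 + (-2*2 + s) = -2 + (-4 + s) = -6 + s)
I(U, x) = -10 + U + x (I(U, x) = (U + x) + (-6 - 4) = (U + x) - 10 = -10 + U + x)
F = -147 (F = -9 - 46*(-10 + 8 + 5) = -9 - 46*3 = -9 - 138 = -147)
F - 1*110123 = -147 - 1*110123 = -147 - 110123 = -110270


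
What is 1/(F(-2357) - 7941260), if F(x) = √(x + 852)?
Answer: -1588252/12612722077821 - I*√1505/63063610389105 ≈ -1.2592e-7 - 6.1516e-13*I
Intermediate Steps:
F(x) = √(852 + x)
1/(F(-2357) - 7941260) = 1/(√(852 - 2357) - 7941260) = 1/(√(-1505) - 7941260) = 1/(I*√1505 - 7941260) = 1/(-7941260 + I*√1505)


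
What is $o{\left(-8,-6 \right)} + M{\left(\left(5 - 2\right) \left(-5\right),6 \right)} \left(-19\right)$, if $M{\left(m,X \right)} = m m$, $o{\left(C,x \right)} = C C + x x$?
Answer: $-4175$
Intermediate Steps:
$o{\left(C,x \right)} = C^{2} + x^{2}$
$M{\left(m,X \right)} = m^{2}$
$o{\left(-8,-6 \right)} + M{\left(\left(5 - 2\right) \left(-5\right),6 \right)} \left(-19\right) = \left(\left(-8\right)^{2} + \left(-6\right)^{2}\right) + \left(\left(5 - 2\right) \left(-5\right)\right)^{2} \left(-19\right) = \left(64 + 36\right) + \left(3 \left(-5\right)\right)^{2} \left(-19\right) = 100 + \left(-15\right)^{2} \left(-19\right) = 100 + 225 \left(-19\right) = 100 - 4275 = -4175$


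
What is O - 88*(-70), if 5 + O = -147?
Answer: 6008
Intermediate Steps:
O = -152 (O = -5 - 147 = -152)
O - 88*(-70) = -152 - 88*(-70) = -152 + 6160 = 6008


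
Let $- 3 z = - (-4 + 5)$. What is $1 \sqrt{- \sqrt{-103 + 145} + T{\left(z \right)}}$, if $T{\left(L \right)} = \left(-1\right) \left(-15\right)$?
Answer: $\sqrt{15 - \sqrt{42}} \approx 2.9188$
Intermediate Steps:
$z = \frac{1}{3}$ ($z = - \frac{\left(-1\right) \left(-4 + 5\right)}{3} = - \frac{\left(-1\right) 1}{3} = \left(- \frac{1}{3}\right) \left(-1\right) = \frac{1}{3} \approx 0.33333$)
$T{\left(L \right)} = 15$
$1 \sqrt{- \sqrt{-103 + 145} + T{\left(z \right)}} = 1 \sqrt{- \sqrt{-103 + 145} + 15} = 1 \sqrt{- \sqrt{42} + 15} = 1 \sqrt{15 - \sqrt{42}} = \sqrt{15 - \sqrt{42}}$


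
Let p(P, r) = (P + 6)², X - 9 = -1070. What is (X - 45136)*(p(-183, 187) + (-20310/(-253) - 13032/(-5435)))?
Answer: -1995376859554077/1375055 ≈ -1.4511e+9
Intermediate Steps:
X = -1061 (X = 9 - 1070 = -1061)
p(P, r) = (6 + P)²
(X - 45136)*(p(-183, 187) + (-20310/(-253) - 13032/(-5435))) = (-1061 - 45136)*((6 - 183)² + (-20310/(-253) - 13032/(-5435))) = -46197*((-177)² + (-20310*(-1/253) - 13032*(-1/5435))) = -46197*(31329 + (20310/253 + 13032/5435)) = -46197*(31329 + 113681946/1375055) = -46197*43192780041/1375055 = -1995376859554077/1375055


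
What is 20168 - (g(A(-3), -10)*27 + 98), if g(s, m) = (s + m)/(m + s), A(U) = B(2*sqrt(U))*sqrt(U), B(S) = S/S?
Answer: 20043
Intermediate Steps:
B(S) = 1
A(U) = sqrt(U) (A(U) = 1*sqrt(U) = sqrt(U))
g(s, m) = 1 (g(s, m) = (m + s)/(m + s) = 1)
20168 - (g(A(-3), -10)*27 + 98) = 20168 - (1*27 + 98) = 20168 - (27 + 98) = 20168 - 1*125 = 20168 - 125 = 20043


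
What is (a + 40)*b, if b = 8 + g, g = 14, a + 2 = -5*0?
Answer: 836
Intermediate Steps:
a = -2 (a = -2 - 5*0 = -2 + 0 = -2)
b = 22 (b = 8 + 14 = 22)
(a + 40)*b = (-2 + 40)*22 = 38*22 = 836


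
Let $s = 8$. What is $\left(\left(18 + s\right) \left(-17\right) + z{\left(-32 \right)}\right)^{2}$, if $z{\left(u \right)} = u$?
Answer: $224676$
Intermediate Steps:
$\left(\left(18 + s\right) \left(-17\right) + z{\left(-32 \right)}\right)^{2} = \left(\left(18 + 8\right) \left(-17\right) - 32\right)^{2} = \left(26 \left(-17\right) - 32\right)^{2} = \left(-442 - 32\right)^{2} = \left(-474\right)^{2} = 224676$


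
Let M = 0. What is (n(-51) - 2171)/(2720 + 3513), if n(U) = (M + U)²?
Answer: 430/6233 ≈ 0.068988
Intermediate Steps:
n(U) = U² (n(U) = (0 + U)² = U²)
(n(-51) - 2171)/(2720 + 3513) = ((-51)² - 2171)/(2720 + 3513) = (2601 - 2171)/6233 = 430*(1/6233) = 430/6233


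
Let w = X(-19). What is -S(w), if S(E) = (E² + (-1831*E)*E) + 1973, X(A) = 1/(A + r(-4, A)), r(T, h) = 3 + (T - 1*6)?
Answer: -665959/338 ≈ -1970.3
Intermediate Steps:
r(T, h) = -3 + T (r(T, h) = 3 + (T - 6) = 3 + (-6 + T) = -3 + T)
X(A) = 1/(-7 + A) (X(A) = 1/(A + (-3 - 4)) = 1/(A - 7) = 1/(-7 + A))
w = -1/26 (w = 1/(-7 - 19) = 1/(-26) = -1/26 ≈ -0.038462)
S(E) = 1973 - 1830*E² (S(E) = (E² - 1831*E²) + 1973 = -1830*E² + 1973 = 1973 - 1830*E²)
-S(w) = -(1973 - 1830*(-1/26)²) = -(1973 - 1830*1/676) = -(1973 - 915/338) = -1*665959/338 = -665959/338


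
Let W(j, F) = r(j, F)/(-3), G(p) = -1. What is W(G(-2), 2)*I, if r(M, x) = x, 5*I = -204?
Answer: 136/5 ≈ 27.200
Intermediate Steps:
I = -204/5 (I = (1/5)*(-204) = -204/5 ≈ -40.800)
W(j, F) = -F/3 (W(j, F) = F/(-3) = F*(-1/3) = -F/3)
W(G(-2), 2)*I = -1/3*2*(-204/5) = -2/3*(-204/5) = 136/5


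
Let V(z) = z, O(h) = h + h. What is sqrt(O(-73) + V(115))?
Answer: I*sqrt(31) ≈ 5.5678*I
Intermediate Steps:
O(h) = 2*h
sqrt(O(-73) + V(115)) = sqrt(2*(-73) + 115) = sqrt(-146 + 115) = sqrt(-31) = I*sqrt(31)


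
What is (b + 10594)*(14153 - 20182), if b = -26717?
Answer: 97205567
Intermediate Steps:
(b + 10594)*(14153 - 20182) = (-26717 + 10594)*(14153 - 20182) = -16123*(-6029) = 97205567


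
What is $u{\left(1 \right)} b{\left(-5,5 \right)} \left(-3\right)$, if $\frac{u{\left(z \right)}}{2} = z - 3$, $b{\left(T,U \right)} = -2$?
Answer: $-24$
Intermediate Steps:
$u{\left(z \right)} = -6 + 2 z$ ($u{\left(z \right)} = 2 \left(z - 3\right) = 2 \left(-3 + z\right) = -6 + 2 z$)
$u{\left(1 \right)} b{\left(-5,5 \right)} \left(-3\right) = \left(-6 + 2 \cdot 1\right) \left(-2\right) \left(-3\right) = \left(-6 + 2\right) \left(-2\right) \left(-3\right) = \left(-4\right) \left(-2\right) \left(-3\right) = 8 \left(-3\right) = -24$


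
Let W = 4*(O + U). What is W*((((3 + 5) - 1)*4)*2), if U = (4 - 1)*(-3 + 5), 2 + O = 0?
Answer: 896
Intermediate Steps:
O = -2 (O = -2 + 0 = -2)
U = 6 (U = 3*2 = 6)
W = 16 (W = 4*(-2 + 6) = 4*4 = 16)
W*((((3 + 5) - 1)*4)*2) = 16*((((3 + 5) - 1)*4)*2) = 16*(((8 - 1)*4)*2) = 16*((7*4)*2) = 16*(28*2) = 16*56 = 896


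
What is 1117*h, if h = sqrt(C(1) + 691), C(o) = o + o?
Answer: 3351*sqrt(77) ≈ 29405.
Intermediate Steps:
C(o) = 2*o
h = 3*sqrt(77) (h = sqrt(2*1 + 691) = sqrt(2 + 691) = sqrt(693) = 3*sqrt(77) ≈ 26.325)
1117*h = 1117*(3*sqrt(77)) = 3351*sqrt(77)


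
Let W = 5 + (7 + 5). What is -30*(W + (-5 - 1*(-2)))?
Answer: -420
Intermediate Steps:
W = 17 (W = 5 + 12 = 17)
-30*(W + (-5 - 1*(-2))) = -30*(17 + (-5 - 1*(-2))) = -30*(17 + (-5 + 2)) = -30*(17 - 3) = -30*14 = -10*42 = -420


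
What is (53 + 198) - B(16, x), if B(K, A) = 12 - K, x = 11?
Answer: 255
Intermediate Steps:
(53 + 198) - B(16, x) = (53 + 198) - (12 - 1*16) = 251 - (12 - 16) = 251 - 1*(-4) = 251 + 4 = 255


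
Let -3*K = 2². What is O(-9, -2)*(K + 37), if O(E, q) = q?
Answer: -214/3 ≈ -71.333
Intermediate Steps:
K = -4/3 (K = -⅓*2² = -⅓*4 = -4/3 ≈ -1.3333)
O(-9, -2)*(K + 37) = -2*(-4/3 + 37) = -2*107/3 = -214/3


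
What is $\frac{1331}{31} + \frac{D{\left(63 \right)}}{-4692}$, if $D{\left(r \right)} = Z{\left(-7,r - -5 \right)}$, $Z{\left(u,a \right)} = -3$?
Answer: $\frac{2081715}{48484} \approx 42.936$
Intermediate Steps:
$D{\left(r \right)} = -3$
$\frac{1331}{31} + \frac{D{\left(63 \right)}}{-4692} = \frac{1331}{31} - \frac{3}{-4692} = 1331 \cdot \frac{1}{31} - - \frac{1}{1564} = \frac{1331}{31} + \frac{1}{1564} = \frac{2081715}{48484}$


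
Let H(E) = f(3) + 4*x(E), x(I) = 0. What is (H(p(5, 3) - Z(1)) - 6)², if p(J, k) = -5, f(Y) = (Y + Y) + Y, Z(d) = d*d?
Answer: 9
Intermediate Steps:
Z(d) = d²
f(Y) = 3*Y (f(Y) = 2*Y + Y = 3*Y)
H(E) = 9 (H(E) = 3*3 + 4*0 = 9 + 0 = 9)
(H(p(5, 3) - Z(1)) - 6)² = (9 - 6)² = 3² = 9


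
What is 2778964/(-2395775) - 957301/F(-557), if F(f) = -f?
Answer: -2295025686223/1334446675 ≈ -1719.8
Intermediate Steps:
2778964/(-2395775) - 957301/F(-557) = 2778964/(-2395775) - 957301/((-1*(-557))) = 2778964*(-1/2395775) - 957301/557 = -2778964/2395775 - 957301*1/557 = -2778964/2395775 - 957301/557 = -2295025686223/1334446675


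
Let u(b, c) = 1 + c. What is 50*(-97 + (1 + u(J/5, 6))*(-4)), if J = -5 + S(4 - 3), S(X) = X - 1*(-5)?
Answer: -6450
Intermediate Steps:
S(X) = 5 + X (S(X) = X + 5 = 5 + X)
J = 1 (J = -5 + (5 + (4 - 3)) = -5 + (5 + 1) = -5 + 6 = 1)
50*(-97 + (1 + u(J/5, 6))*(-4)) = 50*(-97 + (1 + (1 + 6))*(-4)) = 50*(-97 + (1 + 7)*(-4)) = 50*(-97 + 8*(-4)) = 50*(-97 - 32) = 50*(-129) = -6450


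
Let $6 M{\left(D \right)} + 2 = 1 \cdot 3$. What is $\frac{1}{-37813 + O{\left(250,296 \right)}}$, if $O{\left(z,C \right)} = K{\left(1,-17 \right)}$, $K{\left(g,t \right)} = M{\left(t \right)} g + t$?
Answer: $- \frac{6}{226979} \approx -2.6434 \cdot 10^{-5}$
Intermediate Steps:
$M{\left(D \right)} = \frac{1}{6}$ ($M{\left(D \right)} = - \frac{1}{3} + \frac{1 \cdot 3}{6} = - \frac{1}{3} + \frac{1}{6} \cdot 3 = - \frac{1}{3} + \frac{1}{2} = \frac{1}{6}$)
$K{\left(g,t \right)} = t + \frac{g}{6}$ ($K{\left(g,t \right)} = \frac{g}{6} + t = t + \frac{g}{6}$)
$O{\left(z,C \right)} = - \frac{101}{6}$ ($O{\left(z,C \right)} = -17 + \frac{1}{6} \cdot 1 = -17 + \frac{1}{6} = - \frac{101}{6}$)
$\frac{1}{-37813 + O{\left(250,296 \right)}} = \frac{1}{-37813 - \frac{101}{6}} = \frac{1}{- \frac{226979}{6}} = - \frac{6}{226979}$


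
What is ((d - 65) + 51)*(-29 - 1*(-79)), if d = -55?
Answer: -3450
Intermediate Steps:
((d - 65) + 51)*(-29 - 1*(-79)) = ((-55 - 65) + 51)*(-29 - 1*(-79)) = (-120 + 51)*(-29 + 79) = -69*50 = -3450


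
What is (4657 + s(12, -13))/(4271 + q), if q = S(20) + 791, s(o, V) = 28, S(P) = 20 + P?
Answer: 4685/5102 ≈ 0.91827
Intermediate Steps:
q = 831 (q = (20 + 20) + 791 = 40 + 791 = 831)
(4657 + s(12, -13))/(4271 + q) = (4657 + 28)/(4271 + 831) = 4685/5102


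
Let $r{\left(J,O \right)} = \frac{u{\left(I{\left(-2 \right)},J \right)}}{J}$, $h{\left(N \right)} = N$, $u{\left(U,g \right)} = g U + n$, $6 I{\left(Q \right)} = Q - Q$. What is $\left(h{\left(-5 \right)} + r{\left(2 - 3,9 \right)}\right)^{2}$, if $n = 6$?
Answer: $121$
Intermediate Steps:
$I{\left(Q \right)} = 0$ ($I{\left(Q \right)} = \frac{Q - Q}{6} = \frac{1}{6} \cdot 0 = 0$)
$u{\left(U,g \right)} = 6 + U g$ ($u{\left(U,g \right)} = g U + 6 = U g + 6 = 6 + U g$)
$r{\left(J,O \right)} = \frac{6}{J}$ ($r{\left(J,O \right)} = \frac{6 + 0 J}{J} = \frac{6 + 0}{J} = \frac{6}{J}$)
$\left(h{\left(-5 \right)} + r{\left(2 - 3,9 \right)}\right)^{2} = \left(-5 + \frac{6}{2 - 3}\right)^{2} = \left(-5 + \frac{6}{-1}\right)^{2} = \left(-5 + 6 \left(-1\right)\right)^{2} = \left(-5 - 6\right)^{2} = \left(-11\right)^{2} = 121$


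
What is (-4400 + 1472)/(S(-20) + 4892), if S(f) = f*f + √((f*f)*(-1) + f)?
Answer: -184464/333401 + 488*I*√105/2333807 ≈ -0.55328 + 0.0021426*I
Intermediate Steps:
S(f) = f² + √(f - f²) (S(f) = f² + √(f²*(-1) + f) = f² + √(-f² + f) = f² + √(f - f²))
(-4400 + 1472)/(S(-20) + 4892) = (-4400 + 1472)/(((-20)² + √(-20*(1 - 1*(-20)))) + 4892) = -2928/((400 + √(-20*(1 + 20))) + 4892) = -2928/((400 + √(-20*21)) + 4892) = -2928/((400 + √(-420)) + 4892) = -2928/((400 + 2*I*√105) + 4892) = -2928/(5292 + 2*I*√105)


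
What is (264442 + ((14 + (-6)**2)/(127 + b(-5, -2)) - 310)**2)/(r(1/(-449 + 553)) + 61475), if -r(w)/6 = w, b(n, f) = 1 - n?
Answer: 331422360776/56546373233 ≈ 5.8611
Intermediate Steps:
r(w) = -6*w
(264442 + ((14 + (-6)**2)/(127 + b(-5, -2)) - 310)**2)/(r(1/(-449 + 553)) + 61475) = (264442 + ((14 + (-6)**2)/(127 + (1 - 1*(-5))) - 310)**2)/(-6/(-449 + 553) + 61475) = (264442 + ((14 + 36)/(127 + (1 + 5)) - 310)**2)/(-6/104 + 61475) = (264442 + (50/(127 + 6) - 310)**2)/(-6*1/104 + 61475) = (264442 + (50/133 - 310)**2)/(-3/52 + 61475) = (264442 + (50*(1/133) - 310)**2)/(3196697/52) = (264442 + (50/133 - 310)**2)*(52/3196697) = (264442 + (-41180/133)**2)*(52/3196697) = (264442 + 1695792400/17689)*(52/3196697) = (6373506938/17689)*(52/3196697) = 331422360776/56546373233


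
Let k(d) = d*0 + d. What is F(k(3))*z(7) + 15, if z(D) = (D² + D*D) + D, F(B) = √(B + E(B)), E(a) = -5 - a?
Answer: 15 + 105*I*√5 ≈ 15.0 + 234.79*I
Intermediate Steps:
k(d) = d (k(d) = 0 + d = d)
F(B) = I*√5 (F(B) = √(B + (-5 - B)) = √(-5) = I*√5)
z(D) = D + 2*D² (z(D) = (D² + D²) + D = 2*D² + D = D + 2*D²)
F(k(3))*z(7) + 15 = (I*√5)*(7*(1 + 2*7)) + 15 = (I*√5)*(7*(1 + 14)) + 15 = (I*√5)*(7*15) + 15 = (I*√5)*105 + 15 = 105*I*√5 + 15 = 15 + 105*I*√5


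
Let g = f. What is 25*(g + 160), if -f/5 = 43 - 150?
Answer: 17375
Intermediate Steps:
f = 535 (f = -5*(43 - 150) = -5*(-107) = 535)
g = 535
25*(g + 160) = 25*(535 + 160) = 25*695 = 17375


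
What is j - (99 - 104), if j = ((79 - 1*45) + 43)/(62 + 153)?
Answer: 1152/215 ≈ 5.3581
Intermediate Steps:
j = 77/215 (j = ((79 - 45) + 43)/215 = (34 + 43)*(1/215) = 77*(1/215) = 77/215 ≈ 0.35814)
j - (99 - 104) = 77/215 - (99 - 104) = 77/215 - 1*(-5) = 77/215 + 5 = 1152/215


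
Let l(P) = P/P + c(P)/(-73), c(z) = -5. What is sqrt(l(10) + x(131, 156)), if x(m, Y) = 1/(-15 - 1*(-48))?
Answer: sqrt(6376623)/2409 ≈ 1.0482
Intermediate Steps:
l(P) = 78/73 (l(P) = P/P - 5/(-73) = 1 - 5*(-1/73) = 1 + 5/73 = 78/73)
x(m, Y) = 1/33 (x(m, Y) = 1/(-15 + 48) = 1/33)
sqrt(l(10) + x(131, 156)) = sqrt(78/73 + 1/33) = sqrt(2647/2409) = sqrt(6376623)/2409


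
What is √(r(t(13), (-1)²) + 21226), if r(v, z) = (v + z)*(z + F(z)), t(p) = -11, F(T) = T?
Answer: √21206 ≈ 145.62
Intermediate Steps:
r(v, z) = 2*z*(v + z) (r(v, z) = (v + z)*(z + z) = (v + z)*(2*z) = 2*z*(v + z))
√(r(t(13), (-1)²) + 21226) = √(2*(-1)²*(-11 + (-1)²) + 21226) = √(2*1*(-11 + 1) + 21226) = √(2*1*(-10) + 21226) = √(-20 + 21226) = √21206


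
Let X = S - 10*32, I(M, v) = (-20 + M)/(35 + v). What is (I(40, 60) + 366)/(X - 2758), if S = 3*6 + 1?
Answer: -994/8303 ≈ -0.11972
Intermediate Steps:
S = 19 (S = 18 + 1 = 19)
I(M, v) = (-20 + M)/(35 + v)
X = -301 (X = 19 - 10*32 = 19 - 320 = -301)
(I(40, 60) + 366)/(X - 2758) = ((-20 + 40)/(35 + 60) + 366)/(-301 - 2758) = (20/95 + 366)/(-3059) = ((1/95)*20 + 366)*(-1/3059) = (4/19 + 366)*(-1/3059) = (6958/19)*(-1/3059) = -994/8303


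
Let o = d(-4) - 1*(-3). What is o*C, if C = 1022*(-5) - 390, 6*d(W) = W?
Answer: -38500/3 ≈ -12833.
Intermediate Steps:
d(W) = W/6
C = -5500 (C = -5110 - 390 = -5500)
o = 7/3 (o = (⅙)*(-4) - 1*(-3) = -⅔ + 3 = 7/3 ≈ 2.3333)
o*C = (7/3)*(-5500) = -38500/3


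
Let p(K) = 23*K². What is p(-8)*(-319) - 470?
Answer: -470038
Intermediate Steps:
p(-8)*(-319) - 470 = (23*(-8)²)*(-319) - 470 = (23*64)*(-319) - 470 = 1472*(-319) - 470 = -469568 - 470 = -470038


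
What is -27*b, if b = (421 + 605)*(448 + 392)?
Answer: -23269680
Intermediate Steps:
b = 861840 (b = 1026*840 = 861840)
-27*b = -27*861840 = -23269680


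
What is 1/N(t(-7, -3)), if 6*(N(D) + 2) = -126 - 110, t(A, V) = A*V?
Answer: -3/124 ≈ -0.024194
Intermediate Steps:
N(D) = -124/3 (N(D) = -2 + (-126 - 110)/6 = -2 + (⅙)*(-236) = -2 - 118/3 = -124/3)
1/N(t(-7, -3)) = 1/(-124/3) = -3/124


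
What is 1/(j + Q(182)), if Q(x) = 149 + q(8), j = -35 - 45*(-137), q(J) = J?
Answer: 1/6287 ≈ 0.00015906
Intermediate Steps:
j = 6130 (j = -35 + 6165 = 6130)
Q(x) = 157 (Q(x) = 149 + 8 = 157)
1/(j + Q(182)) = 1/(6130 + 157) = 1/6287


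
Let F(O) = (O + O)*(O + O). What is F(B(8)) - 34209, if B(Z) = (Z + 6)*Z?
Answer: 15967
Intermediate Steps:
B(Z) = Z*(6 + Z) (B(Z) = (6 + Z)*Z = Z*(6 + Z))
F(O) = 4*O² (F(O) = (2*O)*(2*O) = 4*O²)
F(B(8)) - 34209 = 4*(8*(6 + 8))² - 34209 = 4*(8*14)² - 34209 = 4*112² - 34209 = 4*12544 - 34209 = 50176 - 34209 = 15967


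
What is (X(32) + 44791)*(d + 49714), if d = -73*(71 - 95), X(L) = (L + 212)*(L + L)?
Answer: 3108906662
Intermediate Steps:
X(L) = 2*L*(212 + L) (X(L) = (212 + L)*(2*L) = 2*L*(212 + L))
d = 1752 (d = -73*(-24) = 1752)
(X(32) + 44791)*(d + 49714) = (2*32*(212 + 32) + 44791)*(1752 + 49714) = (2*32*244 + 44791)*51466 = (15616 + 44791)*51466 = 60407*51466 = 3108906662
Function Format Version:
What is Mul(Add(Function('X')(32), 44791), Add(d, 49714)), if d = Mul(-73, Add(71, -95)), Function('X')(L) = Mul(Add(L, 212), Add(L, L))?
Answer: 3108906662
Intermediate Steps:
Function('X')(L) = Mul(2, L, Add(212, L)) (Function('X')(L) = Mul(Add(212, L), Mul(2, L)) = Mul(2, L, Add(212, L)))
d = 1752 (d = Mul(-73, -24) = 1752)
Mul(Add(Function('X')(32), 44791), Add(d, 49714)) = Mul(Add(Mul(2, 32, Add(212, 32)), 44791), Add(1752, 49714)) = Mul(Add(Mul(2, 32, 244), 44791), 51466) = Mul(Add(15616, 44791), 51466) = Mul(60407, 51466) = 3108906662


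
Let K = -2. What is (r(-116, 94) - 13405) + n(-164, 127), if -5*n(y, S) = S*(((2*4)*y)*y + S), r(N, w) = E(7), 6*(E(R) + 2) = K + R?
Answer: -32891395/6 ≈ -5.4819e+6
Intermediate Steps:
E(R) = -7/3 + R/6 (E(R) = -2 + (-2 + R)/6 = -2 + (-⅓ + R/6) = -7/3 + R/6)
r(N, w) = -7/6 (r(N, w) = -7/3 + (⅙)*7 = -7/3 + 7/6 = -7/6)
n(y, S) = -S*(S + 8*y²)/5 (n(y, S) = -S*(((2*4)*y)*y + S)/5 = -S*((8*y)*y + S)/5 = -S*(8*y² + S)/5 = -S*(S + 8*y²)/5)
(r(-116, 94) - 13405) + n(-164, 127) = (-7/6 - 13405) - ⅕*127*(127 + 8*(-164)²) = -80437/6 - ⅕*127*(127 + 8*26896) = -80437/6 - ⅕*127*(127 + 215168) = -80437/6 - ⅕*127*215295 = -80437/6 - 5468493 = -32891395/6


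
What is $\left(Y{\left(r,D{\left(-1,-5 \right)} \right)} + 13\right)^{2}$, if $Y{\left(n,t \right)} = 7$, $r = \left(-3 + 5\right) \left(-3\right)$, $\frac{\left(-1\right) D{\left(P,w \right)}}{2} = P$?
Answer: $400$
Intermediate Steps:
$D{\left(P,w \right)} = - 2 P$
$r = -6$ ($r = 2 \left(-3\right) = -6$)
$\left(Y{\left(r,D{\left(-1,-5 \right)} \right)} + 13\right)^{2} = \left(7 + 13\right)^{2} = 20^{2} = 400$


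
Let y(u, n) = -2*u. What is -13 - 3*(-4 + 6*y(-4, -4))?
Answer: -145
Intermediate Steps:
-13 - 3*(-4 + 6*y(-4, -4)) = -13 - 3*(-4 + 6*(-2*(-4))) = -13 - 3*(-4 + 6*8) = -13 - 3*(-4 + 48) = -13 - 3*44 = -13 - 132 = -145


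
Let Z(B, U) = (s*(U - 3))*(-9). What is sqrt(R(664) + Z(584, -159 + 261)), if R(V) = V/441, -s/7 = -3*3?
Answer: I*sqrt(24753989)/21 ≈ 236.92*I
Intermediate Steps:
s = 63 (s = -(-21)*3 = -7*(-9) = 63)
R(V) = V/441 (R(V) = V*(1/441) = V/441)
Z(B, U) = 1701 - 567*U (Z(B, U) = (63*(U - 3))*(-9) = (63*(-3 + U))*(-9) = (-189 + 63*U)*(-9) = 1701 - 567*U)
sqrt(R(664) + Z(584, -159 + 261)) = sqrt((1/441)*664 + (1701 - 567*(-159 + 261))) = sqrt(664/441 + (1701 - 567*102)) = sqrt(664/441 + (1701 - 57834)) = sqrt(664/441 - 56133) = sqrt(-24753989/441) = I*sqrt(24753989)/21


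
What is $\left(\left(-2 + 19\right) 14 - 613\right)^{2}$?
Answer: $140625$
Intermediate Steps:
$\left(\left(-2 + 19\right) 14 - 613\right)^{2} = \left(17 \cdot 14 - 613\right)^{2} = \left(238 - 613\right)^{2} = \left(-375\right)^{2} = 140625$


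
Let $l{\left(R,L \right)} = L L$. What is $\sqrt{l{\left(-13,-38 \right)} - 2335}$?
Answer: $9 i \sqrt{11} \approx 29.85 i$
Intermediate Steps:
$l{\left(R,L \right)} = L^{2}$
$\sqrt{l{\left(-13,-38 \right)} - 2335} = \sqrt{\left(-38\right)^{2} - 2335} = \sqrt{1444 - 2335} = \sqrt{-891} = 9 i \sqrt{11}$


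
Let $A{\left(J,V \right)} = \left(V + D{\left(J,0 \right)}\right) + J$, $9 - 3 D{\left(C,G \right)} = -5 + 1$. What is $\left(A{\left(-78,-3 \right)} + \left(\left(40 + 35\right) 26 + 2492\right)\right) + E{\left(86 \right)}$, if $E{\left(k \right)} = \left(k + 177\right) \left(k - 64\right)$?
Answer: $\frac{30454}{3} \approx 10151.0$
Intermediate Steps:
$D{\left(C,G \right)} = \frac{13}{3}$ ($D{\left(C,G \right)} = 3 - \frac{-5 + 1}{3} = 3 - - \frac{4}{3} = 3 + \frac{4}{3} = \frac{13}{3}$)
$A{\left(J,V \right)} = \frac{13}{3} + J + V$ ($A{\left(J,V \right)} = \left(V + \frac{13}{3}\right) + J = \left(\frac{13}{3} + V\right) + J = \frac{13}{3} + J + V$)
$E{\left(k \right)} = \left(-64 + k\right) \left(177 + k\right)$ ($E{\left(k \right)} = \left(177 + k\right) \left(-64 + k\right) = \left(-64 + k\right) \left(177 + k\right)$)
$\left(A{\left(-78,-3 \right)} + \left(\left(40 + 35\right) 26 + 2492\right)\right) + E{\left(86 \right)} = \left(\left(\frac{13}{3} - 78 - 3\right) + \left(\left(40 + 35\right) 26 + 2492\right)\right) + \left(-11328 + 86^{2} + 113 \cdot 86\right) = \left(- \frac{230}{3} + \left(75 \cdot 26 + 2492\right)\right) + \left(-11328 + 7396 + 9718\right) = \left(- \frac{230}{3} + \left(1950 + 2492\right)\right) + 5786 = \left(- \frac{230}{3} + 4442\right) + 5786 = \frac{13096}{3} + 5786 = \frac{30454}{3}$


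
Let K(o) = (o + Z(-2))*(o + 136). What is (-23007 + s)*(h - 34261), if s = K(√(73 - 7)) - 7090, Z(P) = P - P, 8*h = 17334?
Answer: 3855289687/4 - 4364818*√66 ≈ 9.2836e+8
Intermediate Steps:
h = 8667/4 (h = (⅛)*17334 = 8667/4 ≈ 2166.8)
Z(P) = 0
K(o) = o*(136 + o) (K(o) = (o + 0)*(o + 136) = o*(136 + o))
s = -7090 + √66*(136 + √66) (s = √(73 - 7)*(136 + √(73 - 7)) - 7090 = √66*(136 + √66) - 7090 = -7090 + √66*(136 + √66) ≈ -5919.1)
(-23007 + s)*(h - 34261) = (-23007 + (-7024 + 136*√66))*(8667/4 - 34261) = (-30031 + 136*√66)*(-128377/4) = 3855289687/4 - 4364818*√66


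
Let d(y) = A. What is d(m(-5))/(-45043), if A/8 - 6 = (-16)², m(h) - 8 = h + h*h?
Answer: -2096/45043 ≈ -0.046533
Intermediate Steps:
m(h) = 8 + h + h² (m(h) = 8 + (h + h*h) = 8 + (h + h²) = 8 + h + h²)
A = 2096 (A = 48 + 8*(-16)² = 48 + 8*256 = 48 + 2048 = 2096)
d(y) = 2096
d(m(-5))/(-45043) = 2096/(-45043) = 2096*(-1/45043) = -2096/45043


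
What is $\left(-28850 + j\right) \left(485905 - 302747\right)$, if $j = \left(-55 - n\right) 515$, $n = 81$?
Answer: $-18112494620$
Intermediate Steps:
$j = -70040$ ($j = \left(-55 - 81\right) 515 = \left(-136\right) 515 = -70040$)
$\left(-28850 + j\right) \left(485905 - 302747\right) = \left(-28850 - 70040\right) \left(485905 - 302747\right) = \left(-98890\right) 183158 = -18112494620$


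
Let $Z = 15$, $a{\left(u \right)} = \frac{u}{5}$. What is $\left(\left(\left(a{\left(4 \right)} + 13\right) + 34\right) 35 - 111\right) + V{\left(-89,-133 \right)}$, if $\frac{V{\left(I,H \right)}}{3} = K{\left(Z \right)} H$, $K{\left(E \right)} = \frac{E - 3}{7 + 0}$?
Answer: $878$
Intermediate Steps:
$a{\left(u \right)} = \frac{u}{5}$ ($a{\left(u \right)} = u \frac{1}{5} = \frac{u}{5}$)
$K{\left(E \right)} = - \frac{3}{7} + \frac{E}{7}$ ($K{\left(E \right)} = \frac{-3 + E}{7} = \left(-3 + E\right) \frac{1}{7} = - \frac{3}{7} + \frac{E}{7}$)
$V{\left(I,H \right)} = \frac{36 H}{7}$ ($V{\left(I,H \right)} = 3 \left(- \frac{3}{7} + \frac{1}{7} \cdot 15\right) H = 3 \left(- \frac{3}{7} + \frac{15}{7}\right) H = 3 \frac{12 H}{7} = \frac{36 H}{7}$)
$\left(\left(\left(a{\left(4 \right)} + 13\right) + 34\right) 35 - 111\right) + V{\left(-89,-133 \right)} = \left(\left(\left(\frac{1}{5} \cdot 4 + 13\right) + 34\right) 35 - 111\right) + \frac{36}{7} \left(-133\right) = \left(\left(\left(\frac{4}{5} + 13\right) + 34\right) 35 - 111\right) - 684 = \left(\left(\frac{69}{5} + 34\right) 35 - 111\right) - 684 = \left(\frac{239}{5} \cdot 35 - 111\right) - 684 = \left(1673 - 111\right) - 684 = 1562 - 684 = 878$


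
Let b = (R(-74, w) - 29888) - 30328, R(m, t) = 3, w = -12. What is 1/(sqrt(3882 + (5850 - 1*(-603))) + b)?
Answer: -20071/1208531678 - sqrt(10335)/3625595034 ≈ -1.6636e-5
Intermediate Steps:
b = -60213 (b = (3 - 29888) - 30328 = -29885 - 30328 = -60213)
1/(sqrt(3882 + (5850 - 1*(-603))) + b) = 1/(sqrt(3882 + (5850 - 1*(-603))) - 60213) = 1/(sqrt(3882 + (5850 + 603)) - 60213) = 1/(sqrt(3882 + 6453) - 60213) = 1/(sqrt(10335) - 60213) = 1/(-60213 + sqrt(10335))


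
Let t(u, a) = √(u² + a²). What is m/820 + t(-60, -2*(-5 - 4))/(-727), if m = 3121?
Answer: 3121/820 - 6*√109/727 ≈ 3.7199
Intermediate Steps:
t(u, a) = √(a² + u²)
m/820 + t(-60, -2*(-5 - 4))/(-727) = 3121/820 + √((-2*(-5 - 4))² + (-60)²)/(-727) = 3121*(1/820) + √((-2*(-9))² + 3600)*(-1/727) = 3121/820 + √(18² + 3600)*(-1/727) = 3121/820 + √(324 + 3600)*(-1/727) = 3121/820 + √3924*(-1/727) = 3121/820 + (6*√109)*(-1/727) = 3121/820 - 6*√109/727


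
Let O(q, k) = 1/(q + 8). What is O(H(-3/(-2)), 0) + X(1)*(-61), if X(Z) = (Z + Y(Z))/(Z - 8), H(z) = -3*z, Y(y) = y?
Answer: 124/7 ≈ 17.714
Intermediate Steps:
O(q, k) = 1/(8 + q)
X(Z) = 2*Z/(-8 + Z) (X(Z) = (Z + Z)/(Z - 8) = (2*Z)/(-8 + Z) = 2*Z/(-8 + Z))
O(H(-3/(-2)), 0) + X(1)*(-61) = 1/(8 - (-9)/(-2)) + (2*1/(-8 + 1))*(-61) = 1/(8 - (-9)*(-1)/2) + (2*1/(-7))*(-61) = 1/(8 - 3*3/2) + (2*1*(-1/7))*(-61) = 1/(8 - 9/2) - 2/7*(-61) = 1/(7/2) + 122/7 = 2/7 + 122/7 = 124/7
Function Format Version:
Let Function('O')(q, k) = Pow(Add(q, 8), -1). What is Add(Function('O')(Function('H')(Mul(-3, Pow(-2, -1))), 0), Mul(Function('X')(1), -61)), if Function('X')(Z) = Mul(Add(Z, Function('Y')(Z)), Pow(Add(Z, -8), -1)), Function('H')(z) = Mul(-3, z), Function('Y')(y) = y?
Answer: Rational(124, 7) ≈ 17.714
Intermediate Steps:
Function('O')(q, k) = Pow(Add(8, q), -1)
Function('X')(Z) = Mul(2, Z, Pow(Add(-8, Z), -1)) (Function('X')(Z) = Mul(Add(Z, Z), Pow(Add(Z, -8), -1)) = Mul(Mul(2, Z), Pow(Add(-8, Z), -1)) = Mul(2, Z, Pow(Add(-8, Z), -1)))
Add(Function('O')(Function('H')(Mul(-3, Pow(-2, -1))), 0), Mul(Function('X')(1), -61)) = Add(Pow(Add(8, Mul(-3, Mul(-3, Pow(-2, -1)))), -1), Mul(Mul(2, 1, Pow(Add(-8, 1), -1)), -61)) = Add(Pow(Add(8, Mul(-3, Mul(-3, Rational(-1, 2)))), -1), Mul(Mul(2, 1, Pow(-7, -1)), -61)) = Add(Pow(Add(8, Mul(-3, Rational(3, 2))), -1), Mul(Mul(2, 1, Rational(-1, 7)), -61)) = Add(Pow(Add(8, Rational(-9, 2)), -1), Mul(Rational(-2, 7), -61)) = Add(Pow(Rational(7, 2), -1), Rational(122, 7)) = Add(Rational(2, 7), Rational(122, 7)) = Rational(124, 7)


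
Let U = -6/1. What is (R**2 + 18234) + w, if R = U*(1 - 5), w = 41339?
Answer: 60149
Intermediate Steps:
U = -6 (U = -6*1 = -6)
R = 24 (R = -6*(1 - 5) = -6*(-4) = 24)
(R**2 + 18234) + w = (24**2 + 18234) + 41339 = (576 + 18234) + 41339 = 18810 + 41339 = 60149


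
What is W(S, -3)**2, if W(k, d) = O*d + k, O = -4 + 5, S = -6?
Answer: 81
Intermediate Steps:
O = 1
W(k, d) = d + k (W(k, d) = 1*d + k = d + k)
W(S, -3)**2 = (-3 - 6)**2 = (-9)**2 = 81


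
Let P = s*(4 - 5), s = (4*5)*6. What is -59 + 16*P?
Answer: -1979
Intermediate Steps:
s = 120 (s = 20*6 = 120)
P = -120 (P = 120*(4 - 5) = 120*(-1) = -120)
-59 + 16*P = -59 + 16*(-120) = -59 - 1920 = -1979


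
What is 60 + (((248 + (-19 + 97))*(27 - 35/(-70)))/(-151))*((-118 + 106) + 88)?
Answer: -672280/151 ≈ -4452.2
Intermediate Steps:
60 + (((248 + (-19 + 97))*(27 - 35/(-70)))/(-151))*((-118 + 106) + 88) = 60 + (((248 + 78)*(27 - 35*(-1/70)))*(-1/151))*(-12 + 88) = 60 + ((326*(27 + ½))*(-1/151))*76 = 60 + ((326*(55/2))*(-1/151))*76 = 60 + (8965*(-1/151))*76 = 60 - 8965/151*76 = 60 - 681340/151 = -672280/151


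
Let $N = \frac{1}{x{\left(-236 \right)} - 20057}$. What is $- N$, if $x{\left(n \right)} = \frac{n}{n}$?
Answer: $\frac{1}{20056} \approx 4.986 \cdot 10^{-5}$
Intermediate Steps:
$x{\left(n \right)} = 1$
$N = - \frac{1}{20056}$ ($N = \frac{1}{1 - 20057} = \frac{1}{-20056} = - \frac{1}{20056} \approx -4.986 \cdot 10^{-5}$)
$- N = \left(-1\right) \left(- \frac{1}{20056}\right) = \frac{1}{20056}$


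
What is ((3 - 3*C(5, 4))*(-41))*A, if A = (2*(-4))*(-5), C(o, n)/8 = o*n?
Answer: 782280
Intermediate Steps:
C(o, n) = 8*n*o (C(o, n) = 8*(o*n) = 8*(n*o) = 8*n*o)
A = 40 (A = -8*(-5) = 40)
((3 - 3*C(5, 4))*(-41))*A = ((3 - 24*4*5)*(-41))*40 = ((3 - 3*160)*(-41))*40 = ((3 - 480)*(-41))*40 = -477*(-41)*40 = 19557*40 = 782280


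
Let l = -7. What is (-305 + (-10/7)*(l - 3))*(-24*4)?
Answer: 195360/7 ≈ 27909.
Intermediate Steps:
(-305 + (-10/7)*(l - 3))*(-24*4) = (-305 + (-10/7)*(-7 - 3))*(-24*4) = (-305 - 10*1/7*(-10))*(-96) = (-305 - 10/7*(-10))*(-96) = (-305 + 100/7)*(-96) = -2035/7*(-96) = 195360/7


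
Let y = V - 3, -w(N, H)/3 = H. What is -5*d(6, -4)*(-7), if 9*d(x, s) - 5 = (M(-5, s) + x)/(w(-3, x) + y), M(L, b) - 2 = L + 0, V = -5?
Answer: 4445/234 ≈ 18.996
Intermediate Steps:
w(N, H) = -3*H
y = -8 (y = -5 - 3 = -8)
M(L, b) = 2 + L (M(L, b) = 2 + (L + 0) = 2 + L)
d(x, s) = 5/9 + (-3 + x)/(9*(-8 - 3*x)) (d(x, s) = 5/9 + (((2 - 5) + x)/(-3*x - 8))/9 = 5/9 + ((-3 + x)/(-8 - 3*x))/9 = 5/9 + (-3 + x)/(9*(-8 - 3*x)))
-5*d(6, -4)*(-7) = -5*(43 + 14*6)/(9*(8 + 3*6))*(-7) = -5*(43 + 84)/(9*(8 + 18))*(-7) = -5*127/(9*26)*(-7) = -5*127/234*(-7) = -635/234*(-7) = 4445/234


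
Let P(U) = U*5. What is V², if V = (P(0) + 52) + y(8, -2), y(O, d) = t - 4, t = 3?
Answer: 2601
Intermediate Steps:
y(O, d) = -1 (y(O, d) = 3 - 4 = -1)
P(U) = 5*U
V = 51 (V = (5*0 + 52) - 1 = (0 + 52) - 1 = 52 - 1 = 51)
V² = 51² = 2601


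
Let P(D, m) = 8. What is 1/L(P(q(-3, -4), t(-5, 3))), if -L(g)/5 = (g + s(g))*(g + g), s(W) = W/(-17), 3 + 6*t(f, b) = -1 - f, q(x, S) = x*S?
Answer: -17/10240 ≈ -0.0016602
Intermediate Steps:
q(x, S) = S*x
t(f, b) = -⅔ - f/6 (t(f, b) = -½ + (-1 - f)/6 = -½ + (-⅙ - f/6) = -⅔ - f/6)
s(W) = -W/17 (s(W) = W*(-1/17) = -W/17)
L(g) = -160*g²/17 (L(g) = -5*(g - g/17)*(g + g) = -5*16*g/17*2*g = -160*g²/17)
1/L(P(q(-3, -4), t(-5, 3))) = 1/(-160/17*8²) = 1/(-160/17*64) = 1/(-10240/17) = -17/10240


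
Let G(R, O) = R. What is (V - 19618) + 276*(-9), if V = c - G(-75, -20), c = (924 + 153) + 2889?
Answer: -18061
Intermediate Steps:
c = 3966 (c = 1077 + 2889 = 3966)
V = 4041 (V = 3966 - 1*(-75) = 3966 + 75 = 4041)
(V - 19618) + 276*(-9) = (4041 - 19618) + 276*(-9) = -15577 - 2484 = -18061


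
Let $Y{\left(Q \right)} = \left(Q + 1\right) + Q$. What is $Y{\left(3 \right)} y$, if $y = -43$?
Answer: $-301$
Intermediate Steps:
$Y{\left(Q \right)} = 1 + 2 Q$ ($Y{\left(Q \right)} = \left(1 + Q\right) + Q = 1 + 2 Q$)
$Y{\left(3 \right)} y = \left(1 + 2 \cdot 3\right) \left(-43\right) = \left(1 + 6\right) \left(-43\right) = 7 \left(-43\right) = -301$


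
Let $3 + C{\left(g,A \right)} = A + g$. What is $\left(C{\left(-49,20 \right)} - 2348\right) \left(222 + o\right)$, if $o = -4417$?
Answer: $9984100$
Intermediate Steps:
$C{\left(g,A \right)} = -3 + A + g$ ($C{\left(g,A \right)} = -3 + \left(A + g\right) = -3 + A + g$)
$\left(C{\left(-49,20 \right)} - 2348\right) \left(222 + o\right) = \left(\left(-3 + 20 - 49\right) - 2348\right) \left(222 - 4417\right) = \left(-32 - 2348\right) \left(-4195\right) = \left(-2380\right) \left(-4195\right) = 9984100$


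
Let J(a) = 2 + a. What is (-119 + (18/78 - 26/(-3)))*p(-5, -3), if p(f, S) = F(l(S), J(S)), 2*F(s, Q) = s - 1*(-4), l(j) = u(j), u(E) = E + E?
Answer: 4294/39 ≈ 110.10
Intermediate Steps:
u(E) = 2*E
l(j) = 2*j
F(s, Q) = 2 + s/2 (F(s, Q) = (s - 1*(-4))/2 = (s + 4)/2 = (4 + s)/2 = 2 + s/2)
p(f, S) = 2 + S (p(f, S) = 2 + (2*S)/2 = 2 + S)
(-119 + (18/78 - 26/(-3)))*p(-5, -3) = (-119 + (18/78 - 26/(-3)))*(2 - 3) = (-119 + (18*(1/78) - 26*(-⅓)))*(-1) = (-119 + (3/13 + 26/3))*(-1) = (-119 + 347/39)*(-1) = -4294/39*(-1) = 4294/39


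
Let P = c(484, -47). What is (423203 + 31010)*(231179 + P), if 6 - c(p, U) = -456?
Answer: 105214353533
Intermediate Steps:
c(p, U) = 462 (c(p, U) = 6 - 1*(-456) = 6 + 456 = 462)
P = 462
(423203 + 31010)*(231179 + P) = (423203 + 31010)*(231179 + 462) = 454213*231641 = 105214353533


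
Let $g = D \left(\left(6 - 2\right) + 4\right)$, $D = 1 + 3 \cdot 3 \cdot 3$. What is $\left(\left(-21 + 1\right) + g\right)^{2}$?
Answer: $41616$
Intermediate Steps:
$D = 28$ ($D = 1 + 9 \cdot 3 = 1 + 27 = 28$)
$g = 224$ ($g = 28 \left(\left(6 - 2\right) + 4\right) = 28 \left(4 + 4\right) = 28 \cdot 8 = 224$)
$\left(\left(-21 + 1\right) + g\right)^{2} = \left(\left(-21 + 1\right) + 224\right)^{2} = \left(-20 + 224\right)^{2} = 204^{2} = 41616$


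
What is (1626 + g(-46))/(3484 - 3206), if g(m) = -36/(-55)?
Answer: 44733/7645 ≈ 5.8513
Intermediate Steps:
g(m) = 36/55 (g(m) = -36*(-1/55) = 36/55)
(1626 + g(-46))/(3484 - 3206) = (1626 + 36/55)/(3484 - 3206) = (89466/55)/278 = (89466/55)*(1/278) = 44733/7645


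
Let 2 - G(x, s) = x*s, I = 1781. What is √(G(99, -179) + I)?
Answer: 4*√1219 ≈ 139.66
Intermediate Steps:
G(x, s) = 2 - s*x (G(x, s) = 2 - x*s = 2 - s*x)
√(G(99, -179) + I) = √((2 - 1*(-179)*99) + 1781) = √((2 + 17721) + 1781) = √(17723 + 1781) = √19504 = 4*√1219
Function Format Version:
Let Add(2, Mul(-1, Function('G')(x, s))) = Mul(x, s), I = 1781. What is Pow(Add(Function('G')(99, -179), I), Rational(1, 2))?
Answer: Mul(4, Pow(1219, Rational(1, 2))) ≈ 139.66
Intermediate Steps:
Function('G')(x, s) = Add(2, Mul(-1, s, x)) (Function('G')(x, s) = Add(2, Mul(-1, Mul(x, s))) = Add(2, Mul(-1, Mul(s, x))) = Add(2, Mul(-1, s, x)))
Pow(Add(Function('G')(99, -179), I), Rational(1, 2)) = Pow(Add(Add(2, Mul(-1, -179, 99)), 1781), Rational(1, 2)) = Pow(Add(Add(2, 17721), 1781), Rational(1, 2)) = Pow(Add(17723, 1781), Rational(1, 2)) = Pow(19504, Rational(1, 2)) = Mul(4, Pow(1219, Rational(1, 2)))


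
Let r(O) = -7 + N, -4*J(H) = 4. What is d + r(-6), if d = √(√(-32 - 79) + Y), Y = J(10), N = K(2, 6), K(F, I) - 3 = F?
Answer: -2 + √(-1 + I*√111) ≈ 0.18895 + 2.4066*I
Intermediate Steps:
K(F, I) = 3 + F
N = 5 (N = 3 + 2 = 5)
J(H) = -1 (J(H) = -¼*4 = -1)
Y = -1
r(O) = -2 (r(O) = -7 + 5 = -2)
d = √(-1 + I*√111) (d = √(√(-32 - 79) - 1) = √(√(-111) - 1) = √(I*√111 - 1) = √(-1 + I*√111) ≈ 2.1889 + 2.4066*I)
d + r(-6) = √(-1 + I*√111) - 2 = -2 + √(-1 + I*√111)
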